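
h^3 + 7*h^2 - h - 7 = (h - 1)*(h + 1)*(h + 7)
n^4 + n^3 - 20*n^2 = n^2*(n - 4)*(n + 5)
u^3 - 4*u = u*(u - 2)*(u + 2)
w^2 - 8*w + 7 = (w - 7)*(w - 1)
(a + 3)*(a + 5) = a^2 + 8*a + 15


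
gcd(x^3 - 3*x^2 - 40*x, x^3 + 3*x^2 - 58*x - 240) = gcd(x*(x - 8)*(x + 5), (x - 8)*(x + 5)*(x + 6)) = x^2 - 3*x - 40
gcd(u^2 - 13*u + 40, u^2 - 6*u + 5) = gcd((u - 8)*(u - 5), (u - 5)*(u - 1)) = u - 5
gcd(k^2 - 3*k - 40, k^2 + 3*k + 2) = 1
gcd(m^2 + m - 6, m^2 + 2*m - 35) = 1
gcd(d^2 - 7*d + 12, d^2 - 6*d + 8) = d - 4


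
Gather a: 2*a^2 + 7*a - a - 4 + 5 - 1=2*a^2 + 6*a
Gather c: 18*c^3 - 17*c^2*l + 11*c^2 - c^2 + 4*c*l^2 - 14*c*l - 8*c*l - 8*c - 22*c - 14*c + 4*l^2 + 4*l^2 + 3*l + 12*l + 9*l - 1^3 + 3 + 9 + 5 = 18*c^3 + c^2*(10 - 17*l) + c*(4*l^2 - 22*l - 44) + 8*l^2 + 24*l + 16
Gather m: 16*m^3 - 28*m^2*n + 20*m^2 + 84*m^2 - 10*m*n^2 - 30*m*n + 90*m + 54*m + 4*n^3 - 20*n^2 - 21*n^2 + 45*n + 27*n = 16*m^3 + m^2*(104 - 28*n) + m*(-10*n^2 - 30*n + 144) + 4*n^3 - 41*n^2 + 72*n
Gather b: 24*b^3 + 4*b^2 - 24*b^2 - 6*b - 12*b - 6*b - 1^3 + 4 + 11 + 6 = 24*b^3 - 20*b^2 - 24*b + 20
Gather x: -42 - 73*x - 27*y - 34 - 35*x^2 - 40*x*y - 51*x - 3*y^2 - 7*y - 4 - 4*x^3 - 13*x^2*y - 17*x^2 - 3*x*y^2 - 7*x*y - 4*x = -4*x^3 + x^2*(-13*y - 52) + x*(-3*y^2 - 47*y - 128) - 3*y^2 - 34*y - 80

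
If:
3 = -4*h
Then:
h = -3/4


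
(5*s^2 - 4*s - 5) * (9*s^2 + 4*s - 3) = 45*s^4 - 16*s^3 - 76*s^2 - 8*s + 15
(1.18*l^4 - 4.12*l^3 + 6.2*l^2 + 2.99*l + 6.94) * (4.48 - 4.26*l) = -5.0268*l^5 + 22.8376*l^4 - 44.8696*l^3 + 15.0386*l^2 - 16.1692*l + 31.0912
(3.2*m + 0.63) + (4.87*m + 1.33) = 8.07*m + 1.96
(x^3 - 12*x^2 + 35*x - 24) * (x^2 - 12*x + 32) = x^5 - 24*x^4 + 211*x^3 - 828*x^2 + 1408*x - 768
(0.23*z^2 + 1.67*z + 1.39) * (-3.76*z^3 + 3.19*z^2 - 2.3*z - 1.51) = -0.8648*z^5 - 5.5455*z^4 - 0.4281*z^3 + 0.2458*z^2 - 5.7187*z - 2.0989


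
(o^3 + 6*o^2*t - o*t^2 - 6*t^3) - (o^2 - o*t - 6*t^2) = o^3 + 6*o^2*t - o^2 - o*t^2 + o*t - 6*t^3 + 6*t^2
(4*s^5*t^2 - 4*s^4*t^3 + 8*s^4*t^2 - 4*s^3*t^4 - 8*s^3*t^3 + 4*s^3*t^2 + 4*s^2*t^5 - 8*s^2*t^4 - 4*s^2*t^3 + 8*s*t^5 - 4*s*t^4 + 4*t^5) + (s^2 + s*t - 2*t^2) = 4*s^5*t^2 - 4*s^4*t^3 + 8*s^4*t^2 - 4*s^3*t^4 - 8*s^3*t^3 + 4*s^3*t^2 + 4*s^2*t^5 - 8*s^2*t^4 - 4*s^2*t^3 + s^2 + 8*s*t^5 - 4*s*t^4 + s*t + 4*t^5 - 2*t^2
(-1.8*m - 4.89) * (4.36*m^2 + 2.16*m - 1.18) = -7.848*m^3 - 25.2084*m^2 - 8.4384*m + 5.7702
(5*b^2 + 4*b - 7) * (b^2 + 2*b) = 5*b^4 + 14*b^3 + b^2 - 14*b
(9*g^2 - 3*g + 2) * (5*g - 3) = 45*g^3 - 42*g^2 + 19*g - 6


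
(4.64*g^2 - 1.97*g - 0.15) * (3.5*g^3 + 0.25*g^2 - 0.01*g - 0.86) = 16.24*g^5 - 5.735*g^4 - 1.0639*g^3 - 4.0082*g^2 + 1.6957*g + 0.129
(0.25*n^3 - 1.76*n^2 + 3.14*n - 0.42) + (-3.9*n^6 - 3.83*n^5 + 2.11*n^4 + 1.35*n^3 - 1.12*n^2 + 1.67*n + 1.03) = -3.9*n^6 - 3.83*n^5 + 2.11*n^4 + 1.6*n^3 - 2.88*n^2 + 4.81*n + 0.61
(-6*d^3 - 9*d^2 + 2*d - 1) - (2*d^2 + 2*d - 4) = -6*d^3 - 11*d^2 + 3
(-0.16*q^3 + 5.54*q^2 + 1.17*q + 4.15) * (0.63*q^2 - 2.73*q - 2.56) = -0.1008*q^5 + 3.927*q^4 - 13.9775*q^3 - 14.762*q^2 - 14.3247*q - 10.624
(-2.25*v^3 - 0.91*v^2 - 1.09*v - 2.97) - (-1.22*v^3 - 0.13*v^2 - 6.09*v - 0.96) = -1.03*v^3 - 0.78*v^2 + 5.0*v - 2.01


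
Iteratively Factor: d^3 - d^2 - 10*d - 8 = (d + 1)*(d^2 - 2*d - 8) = (d - 4)*(d + 1)*(d + 2)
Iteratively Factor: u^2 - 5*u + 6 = (u - 3)*(u - 2)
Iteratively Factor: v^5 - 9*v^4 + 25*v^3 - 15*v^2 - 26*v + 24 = (v - 4)*(v^4 - 5*v^3 + 5*v^2 + 5*v - 6) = (v - 4)*(v + 1)*(v^3 - 6*v^2 + 11*v - 6) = (v - 4)*(v - 1)*(v + 1)*(v^2 - 5*v + 6) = (v - 4)*(v - 3)*(v - 1)*(v + 1)*(v - 2)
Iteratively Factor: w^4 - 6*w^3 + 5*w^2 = (w)*(w^3 - 6*w^2 + 5*w) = w^2*(w^2 - 6*w + 5) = w^2*(w - 5)*(w - 1)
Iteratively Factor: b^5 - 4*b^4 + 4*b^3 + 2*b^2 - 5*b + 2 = (b - 1)*(b^4 - 3*b^3 + b^2 + 3*b - 2) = (b - 1)^2*(b^3 - 2*b^2 - b + 2) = (b - 1)^2*(b + 1)*(b^2 - 3*b + 2) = (b - 1)^3*(b + 1)*(b - 2)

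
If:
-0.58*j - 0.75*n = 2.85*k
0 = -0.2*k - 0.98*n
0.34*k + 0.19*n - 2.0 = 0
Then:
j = -30.87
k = 6.64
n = -1.36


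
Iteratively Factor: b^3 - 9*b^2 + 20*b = (b - 4)*(b^2 - 5*b) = b*(b - 4)*(b - 5)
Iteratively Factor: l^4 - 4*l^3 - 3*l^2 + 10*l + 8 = (l - 2)*(l^3 - 2*l^2 - 7*l - 4) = (l - 2)*(l + 1)*(l^2 - 3*l - 4) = (l - 4)*(l - 2)*(l + 1)*(l + 1)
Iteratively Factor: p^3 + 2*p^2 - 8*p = (p - 2)*(p^2 + 4*p) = p*(p - 2)*(p + 4)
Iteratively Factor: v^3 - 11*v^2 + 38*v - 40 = (v - 4)*(v^2 - 7*v + 10) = (v - 4)*(v - 2)*(v - 5)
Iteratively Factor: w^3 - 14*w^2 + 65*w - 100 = (w - 5)*(w^2 - 9*w + 20) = (w - 5)*(w - 4)*(w - 5)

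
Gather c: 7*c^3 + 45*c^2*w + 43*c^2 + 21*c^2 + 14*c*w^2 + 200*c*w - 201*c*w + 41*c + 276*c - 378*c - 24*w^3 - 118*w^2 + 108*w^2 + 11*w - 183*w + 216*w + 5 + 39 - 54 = 7*c^3 + c^2*(45*w + 64) + c*(14*w^2 - w - 61) - 24*w^3 - 10*w^2 + 44*w - 10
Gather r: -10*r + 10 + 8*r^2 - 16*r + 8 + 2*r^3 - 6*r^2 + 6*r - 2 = 2*r^3 + 2*r^2 - 20*r + 16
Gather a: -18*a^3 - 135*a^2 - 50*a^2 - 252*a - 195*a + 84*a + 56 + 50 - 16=-18*a^3 - 185*a^2 - 363*a + 90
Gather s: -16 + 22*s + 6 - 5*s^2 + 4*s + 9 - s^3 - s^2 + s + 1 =-s^3 - 6*s^2 + 27*s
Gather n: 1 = 1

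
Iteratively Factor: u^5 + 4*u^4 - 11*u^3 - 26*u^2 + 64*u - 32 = (u - 1)*(u^4 + 5*u^3 - 6*u^2 - 32*u + 32) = (u - 2)*(u - 1)*(u^3 + 7*u^2 + 8*u - 16) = (u - 2)*(u - 1)*(u + 4)*(u^2 + 3*u - 4) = (u - 2)*(u - 1)*(u + 4)^2*(u - 1)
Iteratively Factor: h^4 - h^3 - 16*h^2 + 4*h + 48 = (h + 2)*(h^3 - 3*h^2 - 10*h + 24) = (h - 2)*(h + 2)*(h^2 - h - 12) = (h - 4)*(h - 2)*(h + 2)*(h + 3)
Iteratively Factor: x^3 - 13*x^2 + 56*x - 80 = (x - 4)*(x^2 - 9*x + 20) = (x - 5)*(x - 4)*(x - 4)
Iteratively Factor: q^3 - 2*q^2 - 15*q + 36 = (q + 4)*(q^2 - 6*q + 9) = (q - 3)*(q + 4)*(q - 3)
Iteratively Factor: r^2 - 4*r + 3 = (r - 1)*(r - 3)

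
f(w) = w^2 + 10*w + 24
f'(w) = 2*w + 10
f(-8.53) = 11.46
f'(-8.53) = -7.06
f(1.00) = 35.00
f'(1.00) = 12.00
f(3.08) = 64.29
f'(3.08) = 16.16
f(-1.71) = 9.82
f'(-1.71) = 6.58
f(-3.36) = 1.69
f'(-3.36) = 3.28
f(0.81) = 32.76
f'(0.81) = 11.62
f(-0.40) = 20.16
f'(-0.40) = 9.20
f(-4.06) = -0.12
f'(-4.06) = 1.88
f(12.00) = 288.00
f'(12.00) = 34.00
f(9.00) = 195.00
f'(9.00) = 28.00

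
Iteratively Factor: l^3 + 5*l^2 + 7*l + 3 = (l + 3)*(l^2 + 2*l + 1) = (l + 1)*(l + 3)*(l + 1)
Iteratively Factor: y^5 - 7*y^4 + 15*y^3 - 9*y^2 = (y - 3)*(y^4 - 4*y^3 + 3*y^2) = (y - 3)*(y - 1)*(y^3 - 3*y^2) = y*(y - 3)*(y - 1)*(y^2 - 3*y) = y*(y - 3)^2*(y - 1)*(y)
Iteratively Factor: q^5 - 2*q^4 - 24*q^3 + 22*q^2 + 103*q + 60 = (q + 4)*(q^4 - 6*q^3 + 22*q + 15) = (q - 5)*(q + 4)*(q^3 - q^2 - 5*q - 3) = (q - 5)*(q - 3)*(q + 4)*(q^2 + 2*q + 1) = (q - 5)*(q - 3)*(q + 1)*(q + 4)*(q + 1)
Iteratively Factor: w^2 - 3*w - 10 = (w + 2)*(w - 5)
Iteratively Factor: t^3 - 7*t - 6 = (t + 2)*(t^2 - 2*t - 3) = (t + 1)*(t + 2)*(t - 3)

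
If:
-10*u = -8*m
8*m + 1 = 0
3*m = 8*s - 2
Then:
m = -1/8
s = 13/64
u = -1/10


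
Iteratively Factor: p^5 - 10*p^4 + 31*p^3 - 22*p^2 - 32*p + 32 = (p + 1)*(p^4 - 11*p^3 + 42*p^2 - 64*p + 32) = (p - 1)*(p + 1)*(p^3 - 10*p^2 + 32*p - 32) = (p - 2)*(p - 1)*(p + 1)*(p^2 - 8*p + 16) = (p - 4)*(p - 2)*(p - 1)*(p + 1)*(p - 4)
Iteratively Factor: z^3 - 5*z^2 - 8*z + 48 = (z + 3)*(z^2 - 8*z + 16) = (z - 4)*(z + 3)*(z - 4)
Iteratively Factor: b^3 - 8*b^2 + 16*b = (b)*(b^2 - 8*b + 16) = b*(b - 4)*(b - 4)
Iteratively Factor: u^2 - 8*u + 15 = (u - 3)*(u - 5)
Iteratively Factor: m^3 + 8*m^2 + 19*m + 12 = (m + 1)*(m^2 + 7*m + 12) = (m + 1)*(m + 4)*(m + 3)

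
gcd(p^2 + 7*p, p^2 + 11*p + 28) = p + 7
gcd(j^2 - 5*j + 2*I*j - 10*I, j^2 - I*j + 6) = j + 2*I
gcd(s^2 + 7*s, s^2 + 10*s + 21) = s + 7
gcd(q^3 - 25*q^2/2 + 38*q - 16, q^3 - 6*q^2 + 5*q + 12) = q - 4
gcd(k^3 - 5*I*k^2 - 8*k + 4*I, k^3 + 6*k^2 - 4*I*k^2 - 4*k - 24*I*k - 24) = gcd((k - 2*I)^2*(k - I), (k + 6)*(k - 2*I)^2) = k^2 - 4*I*k - 4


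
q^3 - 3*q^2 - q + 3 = (q - 3)*(q - 1)*(q + 1)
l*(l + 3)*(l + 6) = l^3 + 9*l^2 + 18*l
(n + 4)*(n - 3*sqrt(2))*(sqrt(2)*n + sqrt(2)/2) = sqrt(2)*n^3 - 6*n^2 + 9*sqrt(2)*n^2/2 - 27*n + 2*sqrt(2)*n - 12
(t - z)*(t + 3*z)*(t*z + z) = t^3*z + 2*t^2*z^2 + t^2*z - 3*t*z^3 + 2*t*z^2 - 3*z^3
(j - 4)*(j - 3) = j^2 - 7*j + 12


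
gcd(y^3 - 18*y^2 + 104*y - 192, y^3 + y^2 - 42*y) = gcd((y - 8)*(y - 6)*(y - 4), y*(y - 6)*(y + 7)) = y - 6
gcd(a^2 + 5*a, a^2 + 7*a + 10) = a + 5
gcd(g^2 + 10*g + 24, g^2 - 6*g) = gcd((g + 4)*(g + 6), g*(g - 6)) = 1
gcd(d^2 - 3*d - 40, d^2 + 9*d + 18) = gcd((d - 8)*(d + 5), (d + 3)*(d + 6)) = 1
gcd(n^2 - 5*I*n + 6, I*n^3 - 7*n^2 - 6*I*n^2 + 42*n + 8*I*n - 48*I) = 1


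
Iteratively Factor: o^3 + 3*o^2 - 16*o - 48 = (o + 4)*(o^2 - o - 12) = (o + 3)*(o + 4)*(o - 4)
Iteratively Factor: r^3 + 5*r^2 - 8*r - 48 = (r - 3)*(r^2 + 8*r + 16) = (r - 3)*(r + 4)*(r + 4)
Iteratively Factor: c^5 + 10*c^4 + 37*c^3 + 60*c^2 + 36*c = (c + 3)*(c^4 + 7*c^3 + 16*c^2 + 12*c) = (c + 2)*(c + 3)*(c^3 + 5*c^2 + 6*c) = (c + 2)^2*(c + 3)*(c^2 + 3*c) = c*(c + 2)^2*(c + 3)*(c + 3)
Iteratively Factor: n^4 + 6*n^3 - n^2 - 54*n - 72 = (n + 2)*(n^3 + 4*n^2 - 9*n - 36) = (n - 3)*(n + 2)*(n^2 + 7*n + 12) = (n - 3)*(n + 2)*(n + 3)*(n + 4)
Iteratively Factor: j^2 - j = (j)*(j - 1)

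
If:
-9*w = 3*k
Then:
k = -3*w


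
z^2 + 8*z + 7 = (z + 1)*(z + 7)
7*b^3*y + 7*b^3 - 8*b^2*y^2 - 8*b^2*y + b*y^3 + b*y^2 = (-7*b + y)*(-b + y)*(b*y + b)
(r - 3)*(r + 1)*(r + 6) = r^3 + 4*r^2 - 15*r - 18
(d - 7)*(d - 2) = d^2 - 9*d + 14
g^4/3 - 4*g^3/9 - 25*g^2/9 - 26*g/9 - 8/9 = (g/3 + 1/3)*(g - 4)*(g + 2/3)*(g + 1)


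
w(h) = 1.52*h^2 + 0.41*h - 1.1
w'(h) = 3.04*h + 0.41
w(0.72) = -0.02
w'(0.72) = 2.60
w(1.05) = 1.01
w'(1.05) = 3.60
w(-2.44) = 6.95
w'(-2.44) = -7.01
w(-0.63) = -0.76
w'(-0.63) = -1.51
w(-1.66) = 2.41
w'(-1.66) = -4.64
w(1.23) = 1.70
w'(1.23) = 4.15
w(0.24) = -0.91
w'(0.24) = 1.14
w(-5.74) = 46.63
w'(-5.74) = -17.04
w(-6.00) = 51.16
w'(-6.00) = -17.83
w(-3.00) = 11.35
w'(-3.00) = -8.71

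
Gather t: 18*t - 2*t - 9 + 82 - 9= 16*t + 64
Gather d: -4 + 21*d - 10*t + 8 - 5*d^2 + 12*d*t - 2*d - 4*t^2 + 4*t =-5*d^2 + d*(12*t + 19) - 4*t^2 - 6*t + 4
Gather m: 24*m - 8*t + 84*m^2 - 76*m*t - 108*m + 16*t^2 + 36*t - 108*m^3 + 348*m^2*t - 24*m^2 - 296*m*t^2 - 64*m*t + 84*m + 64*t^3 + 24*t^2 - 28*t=-108*m^3 + m^2*(348*t + 60) + m*(-296*t^2 - 140*t) + 64*t^3 + 40*t^2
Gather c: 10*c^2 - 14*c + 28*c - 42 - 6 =10*c^2 + 14*c - 48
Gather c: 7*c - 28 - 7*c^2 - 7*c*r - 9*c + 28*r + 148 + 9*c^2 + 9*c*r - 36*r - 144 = 2*c^2 + c*(2*r - 2) - 8*r - 24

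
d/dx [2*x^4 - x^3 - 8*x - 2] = 8*x^3 - 3*x^2 - 8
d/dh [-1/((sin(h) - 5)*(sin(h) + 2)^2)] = (3*sin(h) - 8)*cos(h)/((sin(h) - 5)^2*(sin(h) + 2)^3)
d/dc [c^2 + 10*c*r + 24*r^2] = 2*c + 10*r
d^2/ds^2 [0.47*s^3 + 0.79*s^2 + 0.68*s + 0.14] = 2.82*s + 1.58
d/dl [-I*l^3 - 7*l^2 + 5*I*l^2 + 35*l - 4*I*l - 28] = -3*I*l^2 - l*(14 - 10*I) + 35 - 4*I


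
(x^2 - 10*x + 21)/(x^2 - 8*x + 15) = (x - 7)/(x - 5)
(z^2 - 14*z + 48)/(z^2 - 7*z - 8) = (z - 6)/(z + 1)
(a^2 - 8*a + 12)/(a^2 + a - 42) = (a - 2)/(a + 7)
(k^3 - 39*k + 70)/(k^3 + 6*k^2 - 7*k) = (k^2 - 7*k + 10)/(k*(k - 1))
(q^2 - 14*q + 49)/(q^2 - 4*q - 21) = (q - 7)/(q + 3)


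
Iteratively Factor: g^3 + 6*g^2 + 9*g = (g)*(g^2 + 6*g + 9) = g*(g + 3)*(g + 3)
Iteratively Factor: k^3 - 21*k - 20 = (k + 1)*(k^2 - k - 20) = (k + 1)*(k + 4)*(k - 5)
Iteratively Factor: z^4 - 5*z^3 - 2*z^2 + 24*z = (z)*(z^3 - 5*z^2 - 2*z + 24) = z*(z + 2)*(z^2 - 7*z + 12) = z*(z - 3)*(z + 2)*(z - 4)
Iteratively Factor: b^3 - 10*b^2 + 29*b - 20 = (b - 5)*(b^2 - 5*b + 4) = (b - 5)*(b - 4)*(b - 1)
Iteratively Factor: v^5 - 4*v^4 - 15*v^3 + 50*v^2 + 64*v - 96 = (v - 4)*(v^4 - 15*v^2 - 10*v + 24) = (v - 4)*(v - 1)*(v^3 + v^2 - 14*v - 24) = (v - 4)*(v - 1)*(v + 3)*(v^2 - 2*v - 8) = (v - 4)*(v - 1)*(v + 2)*(v + 3)*(v - 4)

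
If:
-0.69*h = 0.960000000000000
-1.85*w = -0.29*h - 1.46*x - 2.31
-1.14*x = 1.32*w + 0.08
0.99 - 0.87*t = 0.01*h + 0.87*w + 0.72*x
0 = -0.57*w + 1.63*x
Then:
No Solution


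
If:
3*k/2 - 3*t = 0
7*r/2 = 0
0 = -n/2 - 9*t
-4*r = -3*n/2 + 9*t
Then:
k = 0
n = 0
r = 0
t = 0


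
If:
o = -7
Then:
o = -7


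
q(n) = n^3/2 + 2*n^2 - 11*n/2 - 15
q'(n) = 3*n^2/2 + 4*n - 11/2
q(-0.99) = -8.08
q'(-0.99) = -7.99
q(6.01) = 132.73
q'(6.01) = 72.72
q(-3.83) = 7.31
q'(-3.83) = 1.18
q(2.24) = -11.67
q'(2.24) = 10.99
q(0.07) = -15.38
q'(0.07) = -5.21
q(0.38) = -16.77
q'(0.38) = -3.76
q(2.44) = -9.25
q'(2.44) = 13.19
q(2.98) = -0.40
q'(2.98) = 19.74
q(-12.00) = -525.00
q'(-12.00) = 162.50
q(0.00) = -15.00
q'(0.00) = -5.50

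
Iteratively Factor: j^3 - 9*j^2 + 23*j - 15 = (j - 5)*(j^2 - 4*j + 3) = (j - 5)*(j - 3)*(j - 1)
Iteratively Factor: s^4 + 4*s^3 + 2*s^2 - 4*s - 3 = (s - 1)*(s^3 + 5*s^2 + 7*s + 3) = (s - 1)*(s + 3)*(s^2 + 2*s + 1) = (s - 1)*(s + 1)*(s + 3)*(s + 1)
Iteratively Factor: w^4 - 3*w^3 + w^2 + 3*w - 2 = (w + 1)*(w^3 - 4*w^2 + 5*w - 2) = (w - 2)*(w + 1)*(w^2 - 2*w + 1) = (w - 2)*(w - 1)*(w + 1)*(w - 1)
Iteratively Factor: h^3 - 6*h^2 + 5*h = (h - 1)*(h^2 - 5*h) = (h - 5)*(h - 1)*(h)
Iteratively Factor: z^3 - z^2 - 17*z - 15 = (z + 1)*(z^2 - 2*z - 15) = (z - 5)*(z + 1)*(z + 3)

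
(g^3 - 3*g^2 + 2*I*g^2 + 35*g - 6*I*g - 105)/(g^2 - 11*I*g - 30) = (g^2 + g*(-3 + 7*I) - 21*I)/(g - 6*I)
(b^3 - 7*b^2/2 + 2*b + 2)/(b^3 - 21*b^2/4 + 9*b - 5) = 2*(2*b + 1)/(4*b - 5)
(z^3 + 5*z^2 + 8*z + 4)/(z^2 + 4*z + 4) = z + 1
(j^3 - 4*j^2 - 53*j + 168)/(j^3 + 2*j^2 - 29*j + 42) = (j - 8)/(j - 2)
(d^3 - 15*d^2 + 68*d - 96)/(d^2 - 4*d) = d - 11 + 24/d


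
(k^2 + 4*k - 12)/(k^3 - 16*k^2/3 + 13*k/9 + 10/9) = 9*(k^2 + 4*k - 12)/(9*k^3 - 48*k^2 + 13*k + 10)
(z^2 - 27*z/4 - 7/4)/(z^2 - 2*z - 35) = (z + 1/4)/(z + 5)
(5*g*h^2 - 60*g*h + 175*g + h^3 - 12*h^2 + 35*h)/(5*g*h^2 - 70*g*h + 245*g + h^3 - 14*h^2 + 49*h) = (h - 5)/(h - 7)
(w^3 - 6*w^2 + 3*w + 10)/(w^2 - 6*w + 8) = (w^2 - 4*w - 5)/(w - 4)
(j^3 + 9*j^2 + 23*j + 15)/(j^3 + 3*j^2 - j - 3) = (j + 5)/(j - 1)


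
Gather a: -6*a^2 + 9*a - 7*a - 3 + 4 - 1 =-6*a^2 + 2*a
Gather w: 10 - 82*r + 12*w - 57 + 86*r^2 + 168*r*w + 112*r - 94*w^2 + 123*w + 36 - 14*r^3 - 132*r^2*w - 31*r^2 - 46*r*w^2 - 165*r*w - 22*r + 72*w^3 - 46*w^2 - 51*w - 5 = -14*r^3 + 55*r^2 + 8*r + 72*w^3 + w^2*(-46*r - 140) + w*(-132*r^2 + 3*r + 84) - 16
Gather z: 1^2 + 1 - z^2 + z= -z^2 + z + 2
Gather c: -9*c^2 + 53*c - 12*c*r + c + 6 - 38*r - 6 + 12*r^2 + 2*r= -9*c^2 + c*(54 - 12*r) + 12*r^2 - 36*r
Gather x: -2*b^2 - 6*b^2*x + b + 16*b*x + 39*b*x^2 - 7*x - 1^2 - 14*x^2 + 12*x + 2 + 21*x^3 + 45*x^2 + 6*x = -2*b^2 + b + 21*x^3 + x^2*(39*b + 31) + x*(-6*b^2 + 16*b + 11) + 1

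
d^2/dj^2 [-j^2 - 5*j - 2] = -2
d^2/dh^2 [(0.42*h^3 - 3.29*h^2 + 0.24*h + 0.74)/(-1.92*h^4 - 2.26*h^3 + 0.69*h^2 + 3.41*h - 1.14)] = (-3.096576*h^9 + 72.769536*h^8 + 71.7004800000001*h^7 - 68.703488*h^6 + 159.348456*h^5 - 42.605892*h^4 - 100.157862*h^3 + 84.283728*h^2 - 3.415356*h - 11.68834)/(7.077888*h^12 + 24.993792*h^11 + 21.788928*h^10 - 44.132984*h^9 - 84.00294*h^8 + 7.762746*h^7 + 106.961031*h^6 + 18.518871*h^5 - 67.669353*h^4 - 14.746697*h^3 + 37.07793*h^2 - 13.294908*h + 1.481544)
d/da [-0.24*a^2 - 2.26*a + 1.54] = -0.48*a - 2.26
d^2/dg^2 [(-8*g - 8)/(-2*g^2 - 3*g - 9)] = 16*((g + 1)*(4*g + 3)^2 - (6*g + 5)*(2*g^2 + 3*g + 9))/(2*g^2 + 3*g + 9)^3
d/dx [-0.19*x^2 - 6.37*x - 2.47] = -0.38*x - 6.37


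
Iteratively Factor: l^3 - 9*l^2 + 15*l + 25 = (l - 5)*(l^2 - 4*l - 5) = (l - 5)*(l + 1)*(l - 5)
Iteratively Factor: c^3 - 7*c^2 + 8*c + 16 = (c - 4)*(c^2 - 3*c - 4) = (c - 4)^2*(c + 1)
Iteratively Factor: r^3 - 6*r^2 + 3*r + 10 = (r - 2)*(r^2 - 4*r - 5) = (r - 5)*(r - 2)*(r + 1)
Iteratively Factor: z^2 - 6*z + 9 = (z - 3)*(z - 3)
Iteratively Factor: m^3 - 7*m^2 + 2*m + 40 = (m - 4)*(m^2 - 3*m - 10) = (m - 4)*(m + 2)*(m - 5)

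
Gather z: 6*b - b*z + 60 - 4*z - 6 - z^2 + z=6*b - z^2 + z*(-b - 3) + 54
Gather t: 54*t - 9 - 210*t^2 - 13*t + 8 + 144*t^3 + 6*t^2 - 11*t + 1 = 144*t^3 - 204*t^2 + 30*t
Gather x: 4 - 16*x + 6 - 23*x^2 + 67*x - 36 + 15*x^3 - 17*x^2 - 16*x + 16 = 15*x^3 - 40*x^2 + 35*x - 10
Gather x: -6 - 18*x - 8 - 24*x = -42*x - 14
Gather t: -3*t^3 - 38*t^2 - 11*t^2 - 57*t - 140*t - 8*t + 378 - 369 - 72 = -3*t^3 - 49*t^2 - 205*t - 63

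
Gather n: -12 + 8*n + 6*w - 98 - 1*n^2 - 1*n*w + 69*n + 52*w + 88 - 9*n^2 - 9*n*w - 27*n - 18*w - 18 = -10*n^2 + n*(50 - 10*w) + 40*w - 40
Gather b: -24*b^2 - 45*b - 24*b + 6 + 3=-24*b^2 - 69*b + 9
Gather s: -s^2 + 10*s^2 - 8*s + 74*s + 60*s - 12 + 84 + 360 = 9*s^2 + 126*s + 432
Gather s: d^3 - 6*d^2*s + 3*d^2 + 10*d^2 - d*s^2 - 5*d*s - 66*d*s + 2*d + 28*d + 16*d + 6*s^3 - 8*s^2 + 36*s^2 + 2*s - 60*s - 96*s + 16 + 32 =d^3 + 13*d^2 + 46*d + 6*s^3 + s^2*(28 - d) + s*(-6*d^2 - 71*d - 154) + 48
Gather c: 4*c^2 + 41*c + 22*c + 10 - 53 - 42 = 4*c^2 + 63*c - 85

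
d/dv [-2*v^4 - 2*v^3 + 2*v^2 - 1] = 2*v*(-4*v^2 - 3*v + 2)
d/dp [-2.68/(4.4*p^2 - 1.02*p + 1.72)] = (23.584*p - 2.7336)/(4.4*p^2 - 1.02*p + 1.72)^2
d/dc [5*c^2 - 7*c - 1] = 10*c - 7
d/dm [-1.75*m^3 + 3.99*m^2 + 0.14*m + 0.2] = -5.25*m^2 + 7.98*m + 0.14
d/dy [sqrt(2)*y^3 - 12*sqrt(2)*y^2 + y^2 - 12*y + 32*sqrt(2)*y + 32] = 3*sqrt(2)*y^2 - 24*sqrt(2)*y + 2*y - 12 + 32*sqrt(2)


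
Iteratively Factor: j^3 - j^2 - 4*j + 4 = (j + 2)*(j^2 - 3*j + 2) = (j - 1)*(j + 2)*(j - 2)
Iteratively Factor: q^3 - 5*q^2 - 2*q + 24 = (q - 4)*(q^2 - q - 6) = (q - 4)*(q + 2)*(q - 3)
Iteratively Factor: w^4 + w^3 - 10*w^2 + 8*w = (w - 2)*(w^3 + 3*w^2 - 4*w) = w*(w - 2)*(w^2 + 3*w - 4) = w*(w - 2)*(w - 1)*(w + 4)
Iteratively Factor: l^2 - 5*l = (l - 5)*(l)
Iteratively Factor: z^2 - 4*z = (z - 4)*(z)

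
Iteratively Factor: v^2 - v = (v)*(v - 1)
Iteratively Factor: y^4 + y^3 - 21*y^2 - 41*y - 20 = (y - 5)*(y^3 + 6*y^2 + 9*y + 4) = (y - 5)*(y + 1)*(y^2 + 5*y + 4) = (y - 5)*(y + 1)^2*(y + 4)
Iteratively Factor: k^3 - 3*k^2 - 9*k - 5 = (k + 1)*(k^2 - 4*k - 5) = (k + 1)^2*(k - 5)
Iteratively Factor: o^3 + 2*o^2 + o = (o + 1)*(o^2 + o) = o*(o + 1)*(o + 1)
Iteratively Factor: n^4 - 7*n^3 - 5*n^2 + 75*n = (n)*(n^3 - 7*n^2 - 5*n + 75) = n*(n - 5)*(n^2 - 2*n - 15) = n*(n - 5)*(n + 3)*(n - 5)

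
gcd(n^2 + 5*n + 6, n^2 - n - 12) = n + 3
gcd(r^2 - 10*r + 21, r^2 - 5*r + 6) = r - 3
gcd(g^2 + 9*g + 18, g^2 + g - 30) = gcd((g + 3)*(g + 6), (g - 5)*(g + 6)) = g + 6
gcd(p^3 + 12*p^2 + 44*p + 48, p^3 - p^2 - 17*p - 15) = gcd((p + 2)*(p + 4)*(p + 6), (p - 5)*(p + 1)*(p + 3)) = 1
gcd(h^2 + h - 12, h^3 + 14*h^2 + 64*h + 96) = h + 4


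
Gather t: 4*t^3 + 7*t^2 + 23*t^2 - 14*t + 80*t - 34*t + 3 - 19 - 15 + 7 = 4*t^3 + 30*t^2 + 32*t - 24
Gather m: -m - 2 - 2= -m - 4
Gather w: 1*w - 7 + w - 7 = 2*w - 14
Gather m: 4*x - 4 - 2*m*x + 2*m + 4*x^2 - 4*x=m*(2 - 2*x) + 4*x^2 - 4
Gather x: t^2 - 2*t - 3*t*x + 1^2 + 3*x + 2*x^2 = t^2 - 2*t + 2*x^2 + x*(3 - 3*t) + 1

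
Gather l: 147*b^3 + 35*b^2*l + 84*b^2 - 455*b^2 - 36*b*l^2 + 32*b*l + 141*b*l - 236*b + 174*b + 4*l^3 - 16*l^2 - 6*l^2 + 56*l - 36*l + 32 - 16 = 147*b^3 - 371*b^2 - 62*b + 4*l^3 + l^2*(-36*b - 22) + l*(35*b^2 + 173*b + 20) + 16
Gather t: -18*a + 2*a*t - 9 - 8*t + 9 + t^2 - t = -18*a + t^2 + t*(2*a - 9)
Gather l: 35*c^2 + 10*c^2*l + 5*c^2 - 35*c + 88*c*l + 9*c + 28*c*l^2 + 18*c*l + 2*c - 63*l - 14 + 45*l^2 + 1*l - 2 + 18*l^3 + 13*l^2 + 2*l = 40*c^2 - 24*c + 18*l^3 + l^2*(28*c + 58) + l*(10*c^2 + 106*c - 60) - 16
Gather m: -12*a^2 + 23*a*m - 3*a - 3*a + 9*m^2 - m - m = -12*a^2 - 6*a + 9*m^2 + m*(23*a - 2)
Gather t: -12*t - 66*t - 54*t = -132*t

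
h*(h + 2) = h^2 + 2*h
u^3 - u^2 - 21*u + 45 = (u - 3)^2*(u + 5)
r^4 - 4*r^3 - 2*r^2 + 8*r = r*(r - 4)*(r - sqrt(2))*(r + sqrt(2))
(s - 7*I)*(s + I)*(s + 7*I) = s^3 + I*s^2 + 49*s + 49*I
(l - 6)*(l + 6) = l^2 - 36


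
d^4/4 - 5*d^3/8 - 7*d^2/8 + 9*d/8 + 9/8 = (d/2 + 1/2)^2*(d - 3)*(d - 3/2)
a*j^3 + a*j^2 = j^2*(a*j + a)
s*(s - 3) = s^2 - 3*s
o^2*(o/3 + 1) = o^3/3 + o^2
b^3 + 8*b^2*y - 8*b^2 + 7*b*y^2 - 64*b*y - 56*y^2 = (b - 8)*(b + y)*(b + 7*y)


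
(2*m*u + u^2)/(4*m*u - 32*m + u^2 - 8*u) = u*(2*m + u)/(4*m*u - 32*m + u^2 - 8*u)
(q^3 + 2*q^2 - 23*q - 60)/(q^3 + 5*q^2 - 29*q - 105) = (q + 4)/(q + 7)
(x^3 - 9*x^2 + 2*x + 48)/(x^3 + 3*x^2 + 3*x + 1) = (x^3 - 9*x^2 + 2*x + 48)/(x^3 + 3*x^2 + 3*x + 1)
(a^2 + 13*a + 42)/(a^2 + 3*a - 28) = (a + 6)/(a - 4)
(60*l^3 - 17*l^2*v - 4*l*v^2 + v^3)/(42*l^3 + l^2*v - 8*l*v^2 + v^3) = (-20*l^2 - l*v + v^2)/(-14*l^2 - 5*l*v + v^2)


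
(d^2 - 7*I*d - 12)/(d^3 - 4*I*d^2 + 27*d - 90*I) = (d - 4*I)/(d^2 - I*d + 30)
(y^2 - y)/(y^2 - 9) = y*(y - 1)/(y^2 - 9)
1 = 1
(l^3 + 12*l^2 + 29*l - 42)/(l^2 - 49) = (l^2 + 5*l - 6)/(l - 7)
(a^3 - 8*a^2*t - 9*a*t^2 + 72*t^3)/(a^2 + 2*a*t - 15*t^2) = (a^2 - 5*a*t - 24*t^2)/(a + 5*t)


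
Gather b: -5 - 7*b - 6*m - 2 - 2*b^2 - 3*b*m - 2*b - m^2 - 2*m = -2*b^2 + b*(-3*m - 9) - m^2 - 8*m - 7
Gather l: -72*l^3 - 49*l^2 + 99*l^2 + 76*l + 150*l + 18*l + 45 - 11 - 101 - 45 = -72*l^3 + 50*l^2 + 244*l - 112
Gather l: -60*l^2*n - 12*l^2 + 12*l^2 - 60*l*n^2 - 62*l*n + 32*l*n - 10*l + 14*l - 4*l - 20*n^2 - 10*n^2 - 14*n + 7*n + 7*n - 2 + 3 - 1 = -60*l^2*n + l*(-60*n^2 - 30*n) - 30*n^2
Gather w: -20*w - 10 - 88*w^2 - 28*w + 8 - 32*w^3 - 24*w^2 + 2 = -32*w^3 - 112*w^2 - 48*w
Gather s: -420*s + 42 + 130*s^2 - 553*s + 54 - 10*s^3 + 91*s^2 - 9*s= -10*s^3 + 221*s^2 - 982*s + 96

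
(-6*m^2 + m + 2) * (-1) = 6*m^2 - m - 2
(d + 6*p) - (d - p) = 7*p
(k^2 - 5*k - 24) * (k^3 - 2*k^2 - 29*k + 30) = k^5 - 7*k^4 - 43*k^3 + 223*k^2 + 546*k - 720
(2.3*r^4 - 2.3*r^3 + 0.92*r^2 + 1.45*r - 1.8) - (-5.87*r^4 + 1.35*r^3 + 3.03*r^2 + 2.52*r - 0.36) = 8.17*r^4 - 3.65*r^3 - 2.11*r^2 - 1.07*r - 1.44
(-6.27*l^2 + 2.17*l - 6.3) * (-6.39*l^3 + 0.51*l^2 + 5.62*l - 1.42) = 40.0653*l^5 - 17.064*l^4 + 6.12629999999999*l^3 + 17.8858*l^2 - 38.4874*l + 8.946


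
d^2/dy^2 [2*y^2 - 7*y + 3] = 4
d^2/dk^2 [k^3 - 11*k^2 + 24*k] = 6*k - 22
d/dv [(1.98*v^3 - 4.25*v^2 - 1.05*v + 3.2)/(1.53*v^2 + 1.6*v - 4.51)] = (3.0294*v^4 + 6.336*v^3 - 31.9829*v^2 + 28.543*v - 0.384500000000001)/(2.3409*v^4 + 4.896*v^3 - 11.2406*v^2 - 14.432*v + 20.3401)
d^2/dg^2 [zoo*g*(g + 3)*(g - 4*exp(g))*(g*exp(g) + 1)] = zoo*(g^4*exp(g) + g^3*exp(2*g) + g^3*exp(g) + g^2*exp(2*g) + g^2*exp(g) + g*exp(2*g) + g*exp(g) + g + exp(2*g) + exp(g) + 1)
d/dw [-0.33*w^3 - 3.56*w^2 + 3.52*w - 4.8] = -0.99*w^2 - 7.12*w + 3.52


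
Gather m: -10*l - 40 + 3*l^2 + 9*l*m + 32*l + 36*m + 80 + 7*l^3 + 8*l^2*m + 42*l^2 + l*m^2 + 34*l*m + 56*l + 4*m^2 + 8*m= 7*l^3 + 45*l^2 + 78*l + m^2*(l + 4) + m*(8*l^2 + 43*l + 44) + 40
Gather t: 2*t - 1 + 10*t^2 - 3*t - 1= 10*t^2 - t - 2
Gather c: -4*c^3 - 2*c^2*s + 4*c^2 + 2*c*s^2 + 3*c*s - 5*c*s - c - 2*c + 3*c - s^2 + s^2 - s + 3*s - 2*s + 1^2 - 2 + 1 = -4*c^3 + c^2*(4 - 2*s) + c*(2*s^2 - 2*s)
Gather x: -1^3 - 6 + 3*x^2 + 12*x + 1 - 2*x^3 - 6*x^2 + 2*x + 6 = -2*x^3 - 3*x^2 + 14*x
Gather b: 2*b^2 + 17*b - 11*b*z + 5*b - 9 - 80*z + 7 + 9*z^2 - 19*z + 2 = 2*b^2 + b*(22 - 11*z) + 9*z^2 - 99*z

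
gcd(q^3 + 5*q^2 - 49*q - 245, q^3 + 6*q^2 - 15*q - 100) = q + 5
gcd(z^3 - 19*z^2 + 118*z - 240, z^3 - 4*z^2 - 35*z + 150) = z - 5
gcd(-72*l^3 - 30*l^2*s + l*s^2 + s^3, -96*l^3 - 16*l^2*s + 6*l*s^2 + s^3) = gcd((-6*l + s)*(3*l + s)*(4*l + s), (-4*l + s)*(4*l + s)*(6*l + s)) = 4*l + s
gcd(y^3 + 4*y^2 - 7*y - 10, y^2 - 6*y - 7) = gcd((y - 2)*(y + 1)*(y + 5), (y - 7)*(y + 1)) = y + 1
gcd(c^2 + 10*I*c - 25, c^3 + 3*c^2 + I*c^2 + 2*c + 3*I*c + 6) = 1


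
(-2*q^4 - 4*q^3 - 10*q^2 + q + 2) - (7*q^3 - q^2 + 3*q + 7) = -2*q^4 - 11*q^3 - 9*q^2 - 2*q - 5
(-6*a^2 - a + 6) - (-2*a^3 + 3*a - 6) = 2*a^3 - 6*a^2 - 4*a + 12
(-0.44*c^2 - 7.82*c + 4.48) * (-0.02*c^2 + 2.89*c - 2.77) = 0.0088*c^4 - 1.1152*c^3 - 21.4706*c^2 + 34.6086*c - 12.4096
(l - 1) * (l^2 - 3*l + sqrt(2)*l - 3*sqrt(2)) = l^3 - 4*l^2 + sqrt(2)*l^2 - 4*sqrt(2)*l + 3*l + 3*sqrt(2)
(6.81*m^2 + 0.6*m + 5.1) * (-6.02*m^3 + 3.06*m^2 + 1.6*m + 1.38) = -40.9962*m^5 + 17.2266*m^4 - 17.97*m^3 + 25.9638*m^2 + 8.988*m + 7.038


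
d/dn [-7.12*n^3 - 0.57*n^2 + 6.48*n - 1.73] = -21.36*n^2 - 1.14*n + 6.48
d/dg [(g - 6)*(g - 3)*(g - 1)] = 3*g^2 - 20*g + 27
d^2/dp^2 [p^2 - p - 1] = 2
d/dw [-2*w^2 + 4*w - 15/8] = 4 - 4*w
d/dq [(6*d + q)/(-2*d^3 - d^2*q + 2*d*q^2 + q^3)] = (-2*d^3 - d^2*q + 2*d*q^2 + q^3 - (6*d + q)*(-d^2 + 4*d*q + 3*q^2))/(2*d^3 + d^2*q - 2*d*q^2 - q^3)^2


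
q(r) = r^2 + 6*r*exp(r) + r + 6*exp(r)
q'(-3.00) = -5.30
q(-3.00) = 5.40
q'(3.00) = 609.57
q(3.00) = 494.05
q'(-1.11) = 0.54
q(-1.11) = -0.10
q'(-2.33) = -3.85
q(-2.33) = 2.32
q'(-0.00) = 13.00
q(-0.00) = 6.00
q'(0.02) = 13.40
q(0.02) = 6.26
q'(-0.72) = 3.30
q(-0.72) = 0.62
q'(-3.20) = -5.69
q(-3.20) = 6.50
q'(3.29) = 859.57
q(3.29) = 705.05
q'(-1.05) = 0.89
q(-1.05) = -0.05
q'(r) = 6*r*exp(r) + 2*r + 12*exp(r) + 1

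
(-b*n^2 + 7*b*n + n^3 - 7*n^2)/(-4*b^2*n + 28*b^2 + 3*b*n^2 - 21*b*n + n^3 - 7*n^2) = n/(4*b + n)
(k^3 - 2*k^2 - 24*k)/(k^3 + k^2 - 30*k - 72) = k/(k + 3)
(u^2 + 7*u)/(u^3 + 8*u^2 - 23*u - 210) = u/(u^2 + u - 30)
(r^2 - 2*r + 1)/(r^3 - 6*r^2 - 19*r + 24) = (r - 1)/(r^2 - 5*r - 24)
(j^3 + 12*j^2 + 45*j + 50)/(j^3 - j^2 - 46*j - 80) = (j + 5)/(j - 8)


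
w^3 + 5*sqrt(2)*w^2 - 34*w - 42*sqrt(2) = (w - 3*sqrt(2))*(w + sqrt(2))*(w + 7*sqrt(2))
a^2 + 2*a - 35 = (a - 5)*(a + 7)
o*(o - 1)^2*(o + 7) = o^4 + 5*o^3 - 13*o^2 + 7*o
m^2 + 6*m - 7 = (m - 1)*(m + 7)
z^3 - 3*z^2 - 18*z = z*(z - 6)*(z + 3)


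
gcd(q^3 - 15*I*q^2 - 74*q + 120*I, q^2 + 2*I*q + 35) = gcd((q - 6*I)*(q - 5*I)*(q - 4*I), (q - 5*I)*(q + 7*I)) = q - 5*I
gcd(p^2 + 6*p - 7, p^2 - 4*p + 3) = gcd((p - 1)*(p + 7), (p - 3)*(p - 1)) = p - 1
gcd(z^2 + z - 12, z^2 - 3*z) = z - 3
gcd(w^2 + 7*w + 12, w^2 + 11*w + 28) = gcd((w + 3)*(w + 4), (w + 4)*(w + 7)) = w + 4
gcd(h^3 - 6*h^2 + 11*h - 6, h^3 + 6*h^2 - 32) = h - 2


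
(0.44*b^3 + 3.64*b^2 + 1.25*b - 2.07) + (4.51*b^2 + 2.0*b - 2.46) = 0.44*b^3 + 8.15*b^2 + 3.25*b - 4.53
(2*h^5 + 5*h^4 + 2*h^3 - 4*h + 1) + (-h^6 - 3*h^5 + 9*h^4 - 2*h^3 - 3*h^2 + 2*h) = -h^6 - h^5 + 14*h^4 - 3*h^2 - 2*h + 1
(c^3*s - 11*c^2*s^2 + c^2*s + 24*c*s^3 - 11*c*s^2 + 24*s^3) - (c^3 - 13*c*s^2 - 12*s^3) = c^3*s - c^3 - 11*c^2*s^2 + c^2*s + 24*c*s^3 + 2*c*s^2 + 36*s^3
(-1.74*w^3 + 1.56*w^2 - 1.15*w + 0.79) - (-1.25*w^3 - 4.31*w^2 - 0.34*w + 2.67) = -0.49*w^3 + 5.87*w^2 - 0.81*w - 1.88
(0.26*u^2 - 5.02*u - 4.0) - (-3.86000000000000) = 0.26*u^2 - 5.02*u - 0.14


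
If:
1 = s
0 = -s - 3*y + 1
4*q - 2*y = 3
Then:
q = 3/4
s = 1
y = 0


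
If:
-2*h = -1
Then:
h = 1/2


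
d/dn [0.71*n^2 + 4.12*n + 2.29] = 1.42*n + 4.12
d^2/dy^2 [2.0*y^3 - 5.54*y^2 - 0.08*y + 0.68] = 12.0*y - 11.08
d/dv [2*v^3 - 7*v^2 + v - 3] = 6*v^2 - 14*v + 1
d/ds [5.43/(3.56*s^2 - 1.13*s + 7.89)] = (6.1359 - 38.6616*s)/(3.56*s^2 - 1.13*s + 7.89)^2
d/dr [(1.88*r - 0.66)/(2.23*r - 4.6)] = (33.01052 - 16.002926*r)/(2.23*r - 4.6)^3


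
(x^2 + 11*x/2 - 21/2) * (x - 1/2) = x^3 + 5*x^2 - 53*x/4 + 21/4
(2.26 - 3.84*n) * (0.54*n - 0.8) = -2.0736*n^2 + 4.2924*n - 1.808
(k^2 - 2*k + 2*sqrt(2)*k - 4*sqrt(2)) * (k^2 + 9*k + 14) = k^4 + 2*sqrt(2)*k^3 + 7*k^3 - 4*k^2 + 14*sqrt(2)*k^2 - 28*k - 8*sqrt(2)*k - 56*sqrt(2)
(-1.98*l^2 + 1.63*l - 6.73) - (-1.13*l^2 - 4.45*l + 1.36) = -0.85*l^2 + 6.08*l - 8.09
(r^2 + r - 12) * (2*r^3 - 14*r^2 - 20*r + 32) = 2*r^5 - 12*r^4 - 58*r^3 + 180*r^2 + 272*r - 384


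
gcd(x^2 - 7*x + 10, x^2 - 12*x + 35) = x - 5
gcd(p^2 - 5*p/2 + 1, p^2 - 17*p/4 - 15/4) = 1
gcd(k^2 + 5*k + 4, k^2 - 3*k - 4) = k + 1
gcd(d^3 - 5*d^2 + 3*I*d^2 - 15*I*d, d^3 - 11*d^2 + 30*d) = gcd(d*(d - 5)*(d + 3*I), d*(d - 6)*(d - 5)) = d^2 - 5*d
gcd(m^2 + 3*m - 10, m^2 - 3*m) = 1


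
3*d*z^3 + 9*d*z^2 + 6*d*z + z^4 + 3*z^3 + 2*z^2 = z*(3*d + z)*(z + 1)*(z + 2)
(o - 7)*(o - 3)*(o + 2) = o^3 - 8*o^2 + o + 42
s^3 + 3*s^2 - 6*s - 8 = (s - 2)*(s + 1)*(s + 4)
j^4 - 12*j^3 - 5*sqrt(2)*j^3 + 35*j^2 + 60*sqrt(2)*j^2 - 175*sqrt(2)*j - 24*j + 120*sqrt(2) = (j - 8)*(j - 3)*(j - 1)*(j - 5*sqrt(2))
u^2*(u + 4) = u^3 + 4*u^2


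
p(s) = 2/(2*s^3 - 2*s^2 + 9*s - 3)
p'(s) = 2*(-6*s^2 + 4*s - 9)/(2*s^3 - 2*s^2 + 9*s - 3)^2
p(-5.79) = -0.00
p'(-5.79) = -0.00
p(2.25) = 0.07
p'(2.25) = -0.07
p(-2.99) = -0.02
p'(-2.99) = -0.01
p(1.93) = 0.09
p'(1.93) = -0.10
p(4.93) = 0.01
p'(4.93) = -0.01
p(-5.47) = -0.00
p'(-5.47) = -0.00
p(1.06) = 0.30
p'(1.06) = -0.52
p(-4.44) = -0.01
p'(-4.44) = -0.00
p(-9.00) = 0.00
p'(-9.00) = 0.00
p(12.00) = 0.00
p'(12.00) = 0.00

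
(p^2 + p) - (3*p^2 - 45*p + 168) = -2*p^2 + 46*p - 168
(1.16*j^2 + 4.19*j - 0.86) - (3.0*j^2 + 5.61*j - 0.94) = -1.84*j^2 - 1.42*j + 0.08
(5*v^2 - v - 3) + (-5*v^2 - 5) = -v - 8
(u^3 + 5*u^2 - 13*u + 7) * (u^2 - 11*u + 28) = u^5 - 6*u^4 - 40*u^3 + 290*u^2 - 441*u + 196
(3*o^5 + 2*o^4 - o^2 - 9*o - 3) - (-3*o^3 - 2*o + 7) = 3*o^5 + 2*o^4 + 3*o^3 - o^2 - 7*o - 10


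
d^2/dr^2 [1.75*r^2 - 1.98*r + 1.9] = 3.50000000000000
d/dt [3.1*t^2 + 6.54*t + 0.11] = 6.2*t + 6.54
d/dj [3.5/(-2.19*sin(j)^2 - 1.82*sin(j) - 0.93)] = (15.33*sin(j) + 6.37)*cos(j)/(2.19*sin(j)^2 + 1.82*sin(j) + 0.93)^2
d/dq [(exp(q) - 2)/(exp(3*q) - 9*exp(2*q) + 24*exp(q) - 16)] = (-2*exp(2*q) + 7*exp(q) - 8)*exp(q)/(exp(5*q) - 14*exp(4*q) + 73*exp(3*q) - 172*exp(2*q) + 176*exp(q) - 64)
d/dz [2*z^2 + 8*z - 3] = 4*z + 8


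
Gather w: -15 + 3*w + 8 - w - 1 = 2*w - 8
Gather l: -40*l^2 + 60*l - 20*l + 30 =-40*l^2 + 40*l + 30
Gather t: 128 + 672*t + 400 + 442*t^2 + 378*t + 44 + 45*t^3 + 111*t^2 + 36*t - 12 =45*t^3 + 553*t^2 + 1086*t + 560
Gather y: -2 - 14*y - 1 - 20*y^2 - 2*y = -20*y^2 - 16*y - 3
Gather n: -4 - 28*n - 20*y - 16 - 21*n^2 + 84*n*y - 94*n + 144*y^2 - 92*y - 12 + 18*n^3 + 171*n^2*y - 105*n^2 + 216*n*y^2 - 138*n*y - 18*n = 18*n^3 + n^2*(171*y - 126) + n*(216*y^2 - 54*y - 140) + 144*y^2 - 112*y - 32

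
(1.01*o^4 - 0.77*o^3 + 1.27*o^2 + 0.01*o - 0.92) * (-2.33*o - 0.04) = -2.3533*o^5 + 1.7537*o^4 - 2.9283*o^3 - 0.0741*o^2 + 2.1432*o + 0.0368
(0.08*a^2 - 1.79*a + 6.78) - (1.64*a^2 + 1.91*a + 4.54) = -1.56*a^2 - 3.7*a + 2.24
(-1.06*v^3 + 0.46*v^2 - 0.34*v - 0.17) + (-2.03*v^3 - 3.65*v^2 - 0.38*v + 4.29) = -3.09*v^3 - 3.19*v^2 - 0.72*v + 4.12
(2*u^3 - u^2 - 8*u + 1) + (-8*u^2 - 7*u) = 2*u^3 - 9*u^2 - 15*u + 1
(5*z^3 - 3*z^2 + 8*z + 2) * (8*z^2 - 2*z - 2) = 40*z^5 - 34*z^4 + 60*z^3 + 6*z^2 - 20*z - 4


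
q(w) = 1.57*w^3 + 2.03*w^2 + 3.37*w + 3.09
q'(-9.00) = 348.34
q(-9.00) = -1007.34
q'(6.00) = 197.29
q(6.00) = 435.51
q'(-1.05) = 4.30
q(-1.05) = -0.03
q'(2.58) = 45.20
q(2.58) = 52.26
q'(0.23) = 4.55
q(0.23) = 3.99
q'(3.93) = 92.07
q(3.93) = 142.98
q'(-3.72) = 53.45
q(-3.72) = -62.18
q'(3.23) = 65.62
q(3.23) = 88.06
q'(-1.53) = 8.18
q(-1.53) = -2.94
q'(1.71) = 24.09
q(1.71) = 22.64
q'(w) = 4.71*w^2 + 4.06*w + 3.37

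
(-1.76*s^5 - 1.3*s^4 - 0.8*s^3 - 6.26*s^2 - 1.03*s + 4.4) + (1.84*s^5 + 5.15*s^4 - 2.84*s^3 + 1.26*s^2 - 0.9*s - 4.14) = 0.0800000000000001*s^5 + 3.85*s^4 - 3.64*s^3 - 5.0*s^2 - 1.93*s + 0.260000000000001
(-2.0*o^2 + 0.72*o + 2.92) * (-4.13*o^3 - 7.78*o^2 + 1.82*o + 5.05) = 8.26*o^5 + 12.5864*o^4 - 21.3012*o^3 - 31.5072*o^2 + 8.9504*o + 14.746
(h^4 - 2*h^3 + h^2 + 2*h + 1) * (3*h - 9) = 3*h^5 - 15*h^4 + 21*h^3 - 3*h^2 - 15*h - 9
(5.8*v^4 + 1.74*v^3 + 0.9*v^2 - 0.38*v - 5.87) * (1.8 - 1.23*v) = -7.134*v^5 + 8.2998*v^4 + 2.025*v^3 + 2.0874*v^2 + 6.5361*v - 10.566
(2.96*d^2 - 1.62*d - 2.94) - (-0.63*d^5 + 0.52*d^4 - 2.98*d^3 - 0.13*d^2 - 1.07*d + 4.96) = 0.63*d^5 - 0.52*d^4 + 2.98*d^3 + 3.09*d^2 - 0.55*d - 7.9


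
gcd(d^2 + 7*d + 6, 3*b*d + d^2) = 1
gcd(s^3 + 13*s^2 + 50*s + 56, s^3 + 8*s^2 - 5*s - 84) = s^2 + 11*s + 28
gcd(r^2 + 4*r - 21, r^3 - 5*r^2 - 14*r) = 1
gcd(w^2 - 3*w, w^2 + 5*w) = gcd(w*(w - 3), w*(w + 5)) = w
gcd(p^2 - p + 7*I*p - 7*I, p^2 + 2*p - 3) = p - 1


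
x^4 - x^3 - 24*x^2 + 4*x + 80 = (x - 5)*(x - 2)*(x + 2)*(x + 4)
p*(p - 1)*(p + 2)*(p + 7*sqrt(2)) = p^4 + p^3 + 7*sqrt(2)*p^3 - 2*p^2 + 7*sqrt(2)*p^2 - 14*sqrt(2)*p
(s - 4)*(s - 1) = s^2 - 5*s + 4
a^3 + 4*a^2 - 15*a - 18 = (a - 3)*(a + 1)*(a + 6)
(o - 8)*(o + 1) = o^2 - 7*o - 8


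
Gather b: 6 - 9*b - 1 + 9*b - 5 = 0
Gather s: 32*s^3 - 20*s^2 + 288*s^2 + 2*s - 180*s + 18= 32*s^3 + 268*s^2 - 178*s + 18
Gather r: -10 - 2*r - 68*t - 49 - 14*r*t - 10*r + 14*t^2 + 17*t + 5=r*(-14*t - 12) + 14*t^2 - 51*t - 54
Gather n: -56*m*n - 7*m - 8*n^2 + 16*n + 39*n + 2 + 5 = -7*m - 8*n^2 + n*(55 - 56*m) + 7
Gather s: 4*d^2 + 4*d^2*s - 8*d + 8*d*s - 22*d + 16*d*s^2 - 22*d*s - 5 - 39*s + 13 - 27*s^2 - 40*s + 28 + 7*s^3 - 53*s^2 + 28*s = 4*d^2 - 30*d + 7*s^3 + s^2*(16*d - 80) + s*(4*d^2 - 14*d - 51) + 36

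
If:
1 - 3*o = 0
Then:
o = 1/3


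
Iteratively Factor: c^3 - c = (c)*(c^2 - 1) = c*(c + 1)*(c - 1)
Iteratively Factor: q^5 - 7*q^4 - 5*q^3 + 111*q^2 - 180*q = (q - 3)*(q^4 - 4*q^3 - 17*q^2 + 60*q) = (q - 3)*(q + 4)*(q^3 - 8*q^2 + 15*q) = q*(q - 3)*(q + 4)*(q^2 - 8*q + 15) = q*(q - 5)*(q - 3)*(q + 4)*(q - 3)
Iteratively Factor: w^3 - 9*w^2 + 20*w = (w - 5)*(w^2 - 4*w) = w*(w - 5)*(w - 4)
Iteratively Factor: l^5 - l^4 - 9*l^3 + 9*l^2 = (l)*(l^4 - l^3 - 9*l^2 + 9*l) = l^2*(l^3 - l^2 - 9*l + 9) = l^2*(l - 3)*(l^2 + 2*l - 3) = l^2*(l - 3)*(l - 1)*(l + 3)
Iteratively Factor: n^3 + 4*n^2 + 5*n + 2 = (n + 2)*(n^2 + 2*n + 1) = (n + 1)*(n + 2)*(n + 1)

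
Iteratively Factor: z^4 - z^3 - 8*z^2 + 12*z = (z - 2)*(z^3 + z^2 - 6*z) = (z - 2)*(z + 3)*(z^2 - 2*z) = z*(z - 2)*(z + 3)*(z - 2)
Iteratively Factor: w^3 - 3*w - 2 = (w - 2)*(w^2 + 2*w + 1) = (w - 2)*(w + 1)*(w + 1)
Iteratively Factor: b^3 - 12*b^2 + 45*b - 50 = (b - 2)*(b^2 - 10*b + 25) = (b - 5)*(b - 2)*(b - 5)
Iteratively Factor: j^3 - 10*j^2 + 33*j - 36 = (j - 4)*(j^2 - 6*j + 9) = (j - 4)*(j - 3)*(j - 3)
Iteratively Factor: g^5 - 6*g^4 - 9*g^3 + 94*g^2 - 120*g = (g - 5)*(g^4 - g^3 - 14*g^2 + 24*g) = (g - 5)*(g - 3)*(g^3 + 2*g^2 - 8*g) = (g - 5)*(g - 3)*(g - 2)*(g^2 + 4*g) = g*(g - 5)*(g - 3)*(g - 2)*(g + 4)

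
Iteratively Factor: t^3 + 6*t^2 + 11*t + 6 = (t + 1)*(t^2 + 5*t + 6) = (t + 1)*(t + 2)*(t + 3)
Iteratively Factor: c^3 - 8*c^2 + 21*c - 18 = (c - 3)*(c^2 - 5*c + 6) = (c - 3)*(c - 2)*(c - 3)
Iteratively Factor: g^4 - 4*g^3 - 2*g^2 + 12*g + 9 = (g - 3)*(g^3 - g^2 - 5*g - 3) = (g - 3)^2*(g^2 + 2*g + 1) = (g - 3)^2*(g + 1)*(g + 1)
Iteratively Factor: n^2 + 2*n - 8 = (n - 2)*(n + 4)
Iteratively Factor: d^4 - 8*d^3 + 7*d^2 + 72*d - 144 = (d - 3)*(d^3 - 5*d^2 - 8*d + 48) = (d - 4)*(d - 3)*(d^2 - d - 12) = (d - 4)*(d - 3)*(d + 3)*(d - 4)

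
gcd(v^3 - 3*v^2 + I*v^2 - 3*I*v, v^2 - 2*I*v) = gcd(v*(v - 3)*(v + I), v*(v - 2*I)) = v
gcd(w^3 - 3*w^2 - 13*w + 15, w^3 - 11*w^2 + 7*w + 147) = w + 3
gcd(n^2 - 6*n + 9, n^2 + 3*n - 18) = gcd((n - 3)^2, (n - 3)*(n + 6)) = n - 3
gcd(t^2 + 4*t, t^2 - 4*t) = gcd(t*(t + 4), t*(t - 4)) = t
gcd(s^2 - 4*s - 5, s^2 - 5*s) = s - 5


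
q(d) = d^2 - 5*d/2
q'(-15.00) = -32.50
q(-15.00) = 262.50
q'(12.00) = 21.50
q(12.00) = 114.00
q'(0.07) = -2.36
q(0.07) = -0.17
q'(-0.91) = -4.32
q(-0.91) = 3.10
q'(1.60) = 0.70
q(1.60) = -1.44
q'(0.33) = -1.84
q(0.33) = -0.72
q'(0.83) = -0.84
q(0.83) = -1.39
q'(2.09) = 1.68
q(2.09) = -0.86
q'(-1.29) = -5.08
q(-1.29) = 4.89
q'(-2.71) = -7.92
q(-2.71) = 14.12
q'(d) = 2*d - 5/2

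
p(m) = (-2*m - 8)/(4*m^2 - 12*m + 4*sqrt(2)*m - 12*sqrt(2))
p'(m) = (-2*m - 8)*(-8*m - 4*sqrt(2) + 12)/(4*m^2 - 12*m + 4*sqrt(2)*m - 12*sqrt(2))^2 - 2/(4*m^2 - 12*m + 4*sqrt(2)*m - 12*sqrt(2))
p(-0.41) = 0.52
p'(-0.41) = -0.22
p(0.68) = 0.48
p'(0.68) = 0.08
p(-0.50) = 0.55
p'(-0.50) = -0.29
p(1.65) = 0.68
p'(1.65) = 0.40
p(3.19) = -4.11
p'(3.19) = 21.95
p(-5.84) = 0.02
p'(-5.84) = 0.00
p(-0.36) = 0.51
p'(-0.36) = -0.19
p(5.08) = -0.34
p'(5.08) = 0.18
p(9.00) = -0.10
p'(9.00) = 0.02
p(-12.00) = 0.03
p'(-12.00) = 0.00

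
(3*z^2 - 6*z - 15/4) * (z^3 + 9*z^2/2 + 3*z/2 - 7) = 3*z^5 + 15*z^4/2 - 105*z^3/4 - 375*z^2/8 + 291*z/8 + 105/4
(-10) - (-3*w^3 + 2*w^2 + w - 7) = 3*w^3 - 2*w^2 - w - 3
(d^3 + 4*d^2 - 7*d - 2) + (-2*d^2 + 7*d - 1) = d^3 + 2*d^2 - 3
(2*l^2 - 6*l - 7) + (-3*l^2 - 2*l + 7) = -l^2 - 8*l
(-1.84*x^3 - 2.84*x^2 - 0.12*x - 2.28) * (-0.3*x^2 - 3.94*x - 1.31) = 0.552*x^5 + 8.1016*x^4 + 13.636*x^3 + 4.8772*x^2 + 9.1404*x + 2.9868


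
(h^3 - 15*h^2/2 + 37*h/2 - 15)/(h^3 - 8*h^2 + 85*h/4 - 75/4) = 2*(h - 2)/(2*h - 5)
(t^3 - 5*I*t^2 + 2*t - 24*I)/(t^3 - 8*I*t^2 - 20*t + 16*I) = (t^2 - I*t + 6)/(t^2 - 4*I*t - 4)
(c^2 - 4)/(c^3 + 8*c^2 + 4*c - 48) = (c + 2)/(c^2 + 10*c + 24)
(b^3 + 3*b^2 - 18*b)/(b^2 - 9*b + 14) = b*(b^2 + 3*b - 18)/(b^2 - 9*b + 14)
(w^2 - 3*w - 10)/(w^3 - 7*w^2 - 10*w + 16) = (w - 5)/(w^2 - 9*w + 8)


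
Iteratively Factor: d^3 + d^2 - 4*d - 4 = (d - 2)*(d^2 + 3*d + 2) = (d - 2)*(d + 1)*(d + 2)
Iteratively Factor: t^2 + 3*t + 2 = (t + 1)*(t + 2)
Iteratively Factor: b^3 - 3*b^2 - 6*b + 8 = (b + 2)*(b^2 - 5*b + 4) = (b - 4)*(b + 2)*(b - 1)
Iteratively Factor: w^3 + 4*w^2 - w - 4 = (w - 1)*(w^2 + 5*w + 4) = (w - 1)*(w + 1)*(w + 4)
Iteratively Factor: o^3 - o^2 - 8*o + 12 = (o + 3)*(o^2 - 4*o + 4) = (o - 2)*(o + 3)*(o - 2)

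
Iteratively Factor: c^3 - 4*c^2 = (c - 4)*(c^2) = c*(c - 4)*(c)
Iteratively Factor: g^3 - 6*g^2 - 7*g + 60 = (g - 4)*(g^2 - 2*g - 15) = (g - 5)*(g - 4)*(g + 3)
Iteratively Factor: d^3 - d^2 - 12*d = (d + 3)*(d^2 - 4*d) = d*(d + 3)*(d - 4)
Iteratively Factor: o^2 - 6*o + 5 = (o - 5)*(o - 1)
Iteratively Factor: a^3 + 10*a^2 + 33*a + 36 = (a + 3)*(a^2 + 7*a + 12) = (a + 3)*(a + 4)*(a + 3)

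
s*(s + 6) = s^2 + 6*s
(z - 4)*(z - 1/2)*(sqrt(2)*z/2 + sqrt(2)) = sqrt(2)*z^3/2 - 5*sqrt(2)*z^2/4 - 7*sqrt(2)*z/2 + 2*sqrt(2)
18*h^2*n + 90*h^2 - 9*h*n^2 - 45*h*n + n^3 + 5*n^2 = (-6*h + n)*(-3*h + n)*(n + 5)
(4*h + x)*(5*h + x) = 20*h^2 + 9*h*x + x^2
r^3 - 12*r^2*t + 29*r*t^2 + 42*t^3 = (r - 7*t)*(r - 6*t)*(r + t)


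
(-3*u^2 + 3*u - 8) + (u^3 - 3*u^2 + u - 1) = u^3 - 6*u^2 + 4*u - 9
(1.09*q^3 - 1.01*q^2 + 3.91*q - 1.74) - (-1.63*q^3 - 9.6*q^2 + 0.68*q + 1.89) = 2.72*q^3 + 8.59*q^2 + 3.23*q - 3.63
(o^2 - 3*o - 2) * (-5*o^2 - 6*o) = -5*o^4 + 9*o^3 + 28*o^2 + 12*o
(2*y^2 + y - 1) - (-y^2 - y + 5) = 3*y^2 + 2*y - 6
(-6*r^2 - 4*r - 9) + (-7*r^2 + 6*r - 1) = -13*r^2 + 2*r - 10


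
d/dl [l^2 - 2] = 2*l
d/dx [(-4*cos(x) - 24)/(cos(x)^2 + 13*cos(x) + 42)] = -4*sin(x)/(cos(x) + 7)^2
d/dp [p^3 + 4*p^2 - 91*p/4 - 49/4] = 3*p^2 + 8*p - 91/4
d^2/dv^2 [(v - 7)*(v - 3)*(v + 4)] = 6*v - 12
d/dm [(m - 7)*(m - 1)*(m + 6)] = 3*m^2 - 4*m - 41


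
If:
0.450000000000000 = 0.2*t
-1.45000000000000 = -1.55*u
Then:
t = 2.25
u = 0.94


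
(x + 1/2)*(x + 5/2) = x^2 + 3*x + 5/4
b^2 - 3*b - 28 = (b - 7)*(b + 4)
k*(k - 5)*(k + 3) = k^3 - 2*k^2 - 15*k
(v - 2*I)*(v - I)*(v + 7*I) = v^3 + 4*I*v^2 + 19*v - 14*I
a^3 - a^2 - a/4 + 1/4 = (a - 1)*(a - 1/2)*(a + 1/2)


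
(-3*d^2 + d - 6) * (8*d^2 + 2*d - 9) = -24*d^4 + 2*d^3 - 19*d^2 - 21*d + 54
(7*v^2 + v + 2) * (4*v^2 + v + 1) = 28*v^4 + 11*v^3 + 16*v^2 + 3*v + 2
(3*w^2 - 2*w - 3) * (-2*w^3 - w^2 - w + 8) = -6*w^5 + w^4 + 5*w^3 + 29*w^2 - 13*w - 24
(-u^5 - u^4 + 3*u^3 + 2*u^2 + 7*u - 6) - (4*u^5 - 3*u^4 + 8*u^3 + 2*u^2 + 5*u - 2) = -5*u^5 + 2*u^4 - 5*u^3 + 2*u - 4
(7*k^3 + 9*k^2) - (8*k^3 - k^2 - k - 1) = -k^3 + 10*k^2 + k + 1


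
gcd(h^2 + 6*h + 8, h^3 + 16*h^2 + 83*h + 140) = h + 4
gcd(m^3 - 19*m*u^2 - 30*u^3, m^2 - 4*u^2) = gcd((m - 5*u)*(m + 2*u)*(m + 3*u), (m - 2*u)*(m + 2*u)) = m + 2*u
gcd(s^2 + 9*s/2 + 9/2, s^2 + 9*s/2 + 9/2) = s^2 + 9*s/2 + 9/2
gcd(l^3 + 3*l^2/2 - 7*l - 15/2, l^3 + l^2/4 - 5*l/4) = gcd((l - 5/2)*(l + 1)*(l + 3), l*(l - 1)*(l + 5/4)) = 1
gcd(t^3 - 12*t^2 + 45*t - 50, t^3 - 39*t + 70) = t^2 - 7*t + 10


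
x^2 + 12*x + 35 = (x + 5)*(x + 7)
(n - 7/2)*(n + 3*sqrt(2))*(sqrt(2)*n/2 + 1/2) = sqrt(2)*n^3/2 - 7*sqrt(2)*n^2/4 + 7*n^2/2 - 49*n/4 + 3*sqrt(2)*n/2 - 21*sqrt(2)/4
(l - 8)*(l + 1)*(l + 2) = l^3 - 5*l^2 - 22*l - 16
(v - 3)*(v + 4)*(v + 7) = v^3 + 8*v^2 - 5*v - 84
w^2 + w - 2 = (w - 1)*(w + 2)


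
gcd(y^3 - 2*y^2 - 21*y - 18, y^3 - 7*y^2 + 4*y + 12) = y^2 - 5*y - 6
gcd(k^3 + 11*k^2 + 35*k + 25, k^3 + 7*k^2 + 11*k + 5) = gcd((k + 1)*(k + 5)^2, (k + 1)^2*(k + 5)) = k^2 + 6*k + 5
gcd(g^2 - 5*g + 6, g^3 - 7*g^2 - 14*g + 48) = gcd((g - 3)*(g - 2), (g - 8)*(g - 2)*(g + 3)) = g - 2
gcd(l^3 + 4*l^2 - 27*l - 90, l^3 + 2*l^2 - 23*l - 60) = l^2 - 2*l - 15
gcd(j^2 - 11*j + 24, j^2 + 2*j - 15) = j - 3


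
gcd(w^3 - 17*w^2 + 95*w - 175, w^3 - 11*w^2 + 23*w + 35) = w^2 - 12*w + 35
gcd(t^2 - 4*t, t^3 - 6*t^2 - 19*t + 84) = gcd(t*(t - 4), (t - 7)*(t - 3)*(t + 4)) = 1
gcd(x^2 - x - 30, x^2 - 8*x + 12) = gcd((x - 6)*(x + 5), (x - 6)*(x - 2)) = x - 6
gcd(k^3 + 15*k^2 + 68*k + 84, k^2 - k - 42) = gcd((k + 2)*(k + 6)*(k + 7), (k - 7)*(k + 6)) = k + 6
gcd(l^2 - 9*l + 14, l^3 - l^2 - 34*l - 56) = l - 7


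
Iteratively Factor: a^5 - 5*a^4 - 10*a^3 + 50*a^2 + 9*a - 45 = (a + 1)*(a^4 - 6*a^3 - 4*a^2 + 54*a - 45) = (a - 1)*(a + 1)*(a^3 - 5*a^2 - 9*a + 45) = (a - 3)*(a - 1)*(a + 1)*(a^2 - 2*a - 15) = (a - 3)*(a - 1)*(a + 1)*(a + 3)*(a - 5)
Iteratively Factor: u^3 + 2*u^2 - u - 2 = (u - 1)*(u^2 + 3*u + 2) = (u - 1)*(u + 2)*(u + 1)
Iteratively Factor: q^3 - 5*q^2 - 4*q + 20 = (q - 5)*(q^2 - 4) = (q - 5)*(q - 2)*(q + 2)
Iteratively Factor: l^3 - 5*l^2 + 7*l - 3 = (l - 3)*(l^2 - 2*l + 1) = (l - 3)*(l - 1)*(l - 1)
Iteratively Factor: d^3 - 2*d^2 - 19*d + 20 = (d + 4)*(d^2 - 6*d + 5) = (d - 1)*(d + 4)*(d - 5)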